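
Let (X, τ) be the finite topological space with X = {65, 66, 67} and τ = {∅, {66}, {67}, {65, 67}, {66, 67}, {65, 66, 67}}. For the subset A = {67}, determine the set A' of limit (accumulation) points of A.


A' = {65}

For each x ∈ X, list the open sets U ∈ τ with x ∈ U, then check whether U ∩ (A ∖ {x}) ≠ ∅ for every such U.
  x = 65: opens ∋ x are {65, 67}, {65, 66, 67}; each meets A ∖ {65}, so x IS a limit point.
  x = 66: open {66} ∋ x has {66} ∩ (A ∖ {66}) = ∅, so x is NOT a limit point.
  x = 67: open {67} ∋ x has {67} ∩ (A ∖ {67}) = ∅, so x is NOT a limit point.
Collecting: A' = {65}.


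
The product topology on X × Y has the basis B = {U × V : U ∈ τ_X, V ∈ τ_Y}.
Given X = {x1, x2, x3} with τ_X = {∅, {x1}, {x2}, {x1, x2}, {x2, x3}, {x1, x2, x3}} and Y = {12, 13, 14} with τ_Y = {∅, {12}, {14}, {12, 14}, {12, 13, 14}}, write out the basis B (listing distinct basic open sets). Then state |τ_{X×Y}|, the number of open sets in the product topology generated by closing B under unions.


Basis B = {∅ × ∅, {x1} × {12}, {x1} × {14}, {x2} × {12}, {x2} × {14}, {x1} × {12, 14}, {x1, x2} × {12}, {x1, x2} × {14}, {x2} × {12, 14}, {x2, x3} × {12}, {x2, x3} × {14}, {x1} × {12, 13, 14}, {x1, x2, x3} × {12}, {x1, x2, x3} × {14}, {x2} × {12, 13, 14}, {x1, x2} × {12, 14}, {x2, x3} × {12, 14}, {x1, x2} × {12, 13, 14}, {x1, x2, x3} × {12, 14}, {x2, x3} × {12, 13, 14}, {x1, x2, x3} × {12, 13, 14}}; |τ_{X×Y}| = 70.

Enumerate products U × V with U ∈ τ_X, V ∈ τ_Y (deduplicated):
  ∅ × ∅ = {} (∅)
  {x1} × {12} = {(x1,12)}
  {x1} × {14} = {(x1,14)}
  {x2} × {12} = {(x2,12)}
  {x2} × {14} = {(x2,14)}
  {x1} × {12, 14} = {(x1,12), (x1,14)}
  {x1, x2} × {12} = {(x1,12), (x2,12)}
  {x1, x2} × {14} = {(x1,14), (x2,14)}
  {x2} × {12, 14} = {(x2,12), (x2,14)}
  {x2, x3} × {12} = {(x2,12), (x3,12)}
  {x2, x3} × {14} = {(x2,14), (x3,14)}
  {x1} × {12, 13, 14} = {(x1,12), (x1,13), (x1,14)}
  {x1, x2, x3} × {12} = {(x1,12), (x2,12), (x3,12)}
  {x1, x2, x3} × {14} = {(x1,14), (x2,14), (x3,14)}
  {x2} × {12, 13, 14} = {(x2,12), (x2,13), (x2,14)}
  {x1, x2} × {12, 14} = {(x1,12), (x1,14), (x2,12), (x2,14)}
  {x2, x3} × {12, 14} = {(x2,12), (x2,14), (x3,12), (x3,14)}
  {x1, x2} × {12, 13, 14} = {(x1,12), (x1,13), (x1,14), (x2,12), (x2,13), (x2,14)}
  {x1, x2, x3} × {12, 14} = {(x1,12), (x1,14), (x2,12), (x2,14), (x3,12), (x3,14)}
  {x2, x3} × {12, 13, 14} = {(x2,12), (x2,13), (x2,14), (x3,12), (x3,13), (x3,14)}
  {x1, x2, x3} × {12, 13, 14} = {(x1,12), (x1,13), (x1,14), (x2,12), (x2,13), (x2,14), (x3,12), (x3,13), (x3,14)}
These 21 distinct sets form the basis B.
Close under arbitrary unions to get τ_{X×Y}; counting gives |τ_{X×Y}| = 70.


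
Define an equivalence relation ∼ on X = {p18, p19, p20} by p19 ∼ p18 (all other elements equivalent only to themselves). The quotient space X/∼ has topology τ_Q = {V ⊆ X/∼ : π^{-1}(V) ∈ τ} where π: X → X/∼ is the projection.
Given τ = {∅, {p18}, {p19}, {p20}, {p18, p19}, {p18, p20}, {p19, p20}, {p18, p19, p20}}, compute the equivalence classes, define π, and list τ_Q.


X/∼ = {[p18=p19], [p20]}; |τ_Q| = 4.

Equivalence classes: [p18=p19], [p20].
Quotient map π: X → X/∼ sends p18 ↦ [p18=p19], p19 ↦ [p18=p19], p20 ↦ [p20].
For each subset V ⊆ X/∼, compute π^{-1}(V) ⊆ X and check whether π^{-1}(V) ∈ τ. V is open in τ_Q iff π^{-1}(V) ∈ τ.
  V = {}: π^{-1}(V) = ∅ ∈ τ ✓.
  V = {[p18=p19]}: π^{-1}(V) = {p18, p19} ∈ τ ✓.
  V = {[p20]}: π^{-1}(V) = {p20} ∈ τ ✓.
  V = {[p18=p19], [p20]}: π^{-1}(V) = {p18, p19, p20} ∈ τ ✓.
Open sets in the quotient: τ_Q = {{}, {[p18=p19]}, {[p20]}, {[p18=p19], [p20]}} (4 elements).


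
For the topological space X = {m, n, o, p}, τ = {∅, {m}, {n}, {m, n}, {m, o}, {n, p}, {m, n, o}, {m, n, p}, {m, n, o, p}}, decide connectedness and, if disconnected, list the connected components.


(X, τ) is disconnected; components = [{m, o}, {n, p}].

Find clopen sets (U ∈ τ with X ∖ U ∈ τ):
  U = ∅, X ∖ U = {m, n, o, p} — both open, so U is clopen.
  U = {m, o}, X ∖ U = {n, p} — both open, so U is clopen.
  U = {n, p}, X ∖ U = {m, o} — both open, so U is clopen.
  U = {m, n, o, p}, X ∖ U = ∅ — both open, so U is clopen.
Nontrivial clopen(s) exist: e.g. {m, o}. So (X, τ) is disconnected.
Compute connected components by grouping points that agree on all clopens:
  component: {m, o}
  component: {n, p}


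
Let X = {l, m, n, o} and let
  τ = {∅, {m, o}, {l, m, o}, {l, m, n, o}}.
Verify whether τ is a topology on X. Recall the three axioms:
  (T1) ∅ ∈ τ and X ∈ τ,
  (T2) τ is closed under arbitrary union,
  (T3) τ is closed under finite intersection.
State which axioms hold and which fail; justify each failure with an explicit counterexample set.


τ IS a topology on X.

Axiom (T1): ∅ ∈ τ? Yes; X ∈ τ? Yes.
Axiom (T2/T3): check pairwise unions and intersections of members of τ.
All pairwise intersections and unions checked — each lies in τ. Therefore τ satisfies (T1), (T2), (T3): it IS a topology on X.


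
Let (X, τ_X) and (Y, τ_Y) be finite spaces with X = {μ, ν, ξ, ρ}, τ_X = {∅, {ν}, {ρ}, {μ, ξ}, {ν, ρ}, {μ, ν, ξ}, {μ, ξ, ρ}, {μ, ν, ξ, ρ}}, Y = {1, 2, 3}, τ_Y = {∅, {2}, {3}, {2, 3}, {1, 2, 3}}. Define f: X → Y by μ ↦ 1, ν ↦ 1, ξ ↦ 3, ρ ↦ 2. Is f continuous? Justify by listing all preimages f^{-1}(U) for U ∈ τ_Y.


f is NOT continuous.

Compute f^{-1}(U) for each U ∈ τ_Y:
  U = ∅: f^{-1}(U) = ∅ ∈ τ_X ✓.
  U = {2}: f^{-1}(U) = {ρ} ∈ τ_X ✓.
  U = {3}: f^{-1}(U) = {ξ} ∉ τ_X ✗.
  U = {2, 3}: f^{-1}(U) = {ξ, ρ} ∉ τ_X ✗.
  U = {1, 2, 3}: f^{-1}(U) = {μ, ν, ξ, ρ} ∈ τ_X ✓.
Found U = {3} with f^{-1}(U) = {ξ} not in τ_X. Therefore f is NOT continuous.


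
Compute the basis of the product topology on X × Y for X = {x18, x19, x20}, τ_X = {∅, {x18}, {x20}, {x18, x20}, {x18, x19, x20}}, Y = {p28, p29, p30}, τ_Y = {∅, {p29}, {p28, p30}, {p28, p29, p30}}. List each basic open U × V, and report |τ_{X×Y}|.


Basis B = {∅ × ∅, {x18} × {p29}, {x20} × {p29}, {x18} × {p28, p30}, {x18, x20} × {p29}, {x20} × {p28, p30}, {x18} × {p28, p29, p30}, {x18, x19, x20} × {p29}, {x20} × {p28, p29, p30}, {x18, x20} × {p28, p30}, {x18, x20} × {p28, p29, p30}, {x18, x19, x20} × {p28, p30}, {x18, x19, x20} × {p28, p29, p30}}; |τ_{X×Y}| = 25.

Enumerate products U × V with U ∈ τ_X, V ∈ τ_Y (deduplicated):
  ∅ × ∅ = {} (∅)
  {x18} × {p29} = {(x18,p29)}
  {x20} × {p29} = {(x20,p29)}
  {x18} × {p28, p30} = {(x18,p28), (x18,p30)}
  {x18, x20} × {p29} = {(x18,p29), (x20,p29)}
  {x20} × {p28, p30} = {(x20,p28), (x20,p30)}
  {x18} × {p28, p29, p30} = {(x18,p28), (x18,p29), (x18,p30)}
  {x18, x19, x20} × {p29} = {(x18,p29), (x19,p29), (x20,p29)}
  {x20} × {p28, p29, p30} = {(x20,p28), (x20,p29), (x20,p30)}
  {x18, x20} × {p28, p30} = {(x18,p28), (x18,p30), (x20,p28), (x20,p30)}
  {x18, x20} × {p28, p29, p30} = {(x18,p28), (x18,p29), (x18,p30), (x20,p28), (x20,p29), (x20,p30)}
  {x18, x19, x20} × {p28, p30} = {(x18,p28), (x18,p30), (x19,p28), (x19,p30), (x20,p28), (x20,p30)}
  {x18, x19, x20} × {p28, p29, p30} = {(x18,p28), (x18,p29), (x18,p30), (x19,p28), (x19,p29), (x19,p30), (x20,p28), (x20,p29), (x20,p30)}
These 13 distinct sets form the basis B.
Close under arbitrary unions to get τ_{X×Y}; counting gives |τ_{X×Y}| = 25.


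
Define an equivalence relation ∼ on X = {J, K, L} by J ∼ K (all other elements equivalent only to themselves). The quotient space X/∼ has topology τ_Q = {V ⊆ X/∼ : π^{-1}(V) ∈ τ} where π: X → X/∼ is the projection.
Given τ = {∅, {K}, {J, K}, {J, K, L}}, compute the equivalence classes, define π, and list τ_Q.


X/∼ = {[J=K], [L]}; |τ_Q| = 3.

Equivalence classes: [J=K], [L].
Quotient map π: X → X/∼ sends J ↦ [J=K], K ↦ [J=K], L ↦ [L].
For each subset V ⊆ X/∼, compute π^{-1}(V) ⊆ X and check whether π^{-1}(V) ∈ τ. V is open in τ_Q iff π^{-1}(V) ∈ τ.
  V = {}: π^{-1}(V) = ∅ ∈ τ ✓.
  V = {[J=K]}: π^{-1}(V) = {J, K} ∈ τ ✓.
  V = {[L]}: π^{-1}(V) = {L} ∉ τ ✗.
  V = {[J=K], [L]}: π^{-1}(V) = {J, K, L} ∈ τ ✓.
Open sets in the quotient: τ_Q = {{}, {[J=K]}, {[J=K], [L]}} (3 elements).


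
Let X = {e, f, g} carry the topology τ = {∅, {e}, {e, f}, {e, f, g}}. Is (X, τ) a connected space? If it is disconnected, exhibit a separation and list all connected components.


(X, τ) is connected.

Find clopen sets (U ∈ τ with X ∖ U ∈ τ):
  U = ∅, X ∖ U = {e, f, g} — both open, so U is clopen.
  U = {e, f, g}, X ∖ U = ∅ — both open, so U is clopen.
Only trivial clopens (∅ and X) exist, so (X, τ) is connected.
Compute connected components by grouping points that agree on all clopens:
  component: {e, f, g}


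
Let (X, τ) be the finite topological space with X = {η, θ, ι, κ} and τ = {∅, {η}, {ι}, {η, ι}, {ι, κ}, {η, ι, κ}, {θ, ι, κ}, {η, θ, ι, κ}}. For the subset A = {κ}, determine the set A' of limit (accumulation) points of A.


A' = {θ}

For each x ∈ X, list the open sets U ∈ τ with x ∈ U, then check whether U ∩ (A ∖ {x}) ≠ ∅ for every such U.
  x = η: open {η} ∋ x has {η} ∩ (A ∖ {η}) = ∅, so x is NOT a limit point.
  x = θ: opens ∋ x are {θ, ι, κ}, {η, θ, ι, κ}; each meets A ∖ {θ}, so x IS a limit point.
  x = ι: open {ι} ∋ x has {ι} ∩ (A ∖ {ι}) = ∅, so x is NOT a limit point.
  x = κ: open {ι, κ} ∋ x has {ι, κ} ∩ (A ∖ {κ}) = ∅, so x is NOT a limit point.
Collecting: A' = {θ}.


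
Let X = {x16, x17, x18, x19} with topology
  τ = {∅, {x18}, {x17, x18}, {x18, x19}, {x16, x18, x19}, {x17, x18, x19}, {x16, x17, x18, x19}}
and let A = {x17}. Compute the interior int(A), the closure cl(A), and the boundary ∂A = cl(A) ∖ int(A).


int(A) = ∅, cl(A) = {x17}, ∂A = {x17}.

Closed sets in (X, τ) are complements of opens:
  closed(X, τ) = {∅, {x16}, {x17}, {x16, x17}, {x16, x19}, {x16, x17, x19}, {x16, x17, x18, x19}}.
int(A) = ⋃ {U ∈ τ : U ⊆ A}. Opens contained in A: ∅.
Taking the union of these: int(A) = ∅.
cl(A) = ⋂ {C closed : A ⊆ C}. Closed sets containing A: {x17}, {x16, x17}, {x16, x17, x19}, {x16, x17, x18, x19}.
Intersecting these: cl(A) = {x17}.
∂A = cl(A) ∖ int(A) = {x17} ∖ ∅ = {x17}.


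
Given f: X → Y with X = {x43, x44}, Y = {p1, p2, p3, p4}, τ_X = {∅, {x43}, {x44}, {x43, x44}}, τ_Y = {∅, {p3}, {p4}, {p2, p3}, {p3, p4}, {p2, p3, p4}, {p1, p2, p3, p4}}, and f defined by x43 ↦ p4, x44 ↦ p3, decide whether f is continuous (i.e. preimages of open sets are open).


f IS continuous.

Compute f^{-1}(U) for each U ∈ τ_Y:
  U = ∅: f^{-1}(U) = ∅ ∈ τ_X ✓.
  U = {p3}: f^{-1}(U) = {x44} ∈ τ_X ✓.
  U = {p4}: f^{-1}(U) = {x43} ∈ τ_X ✓.
  U = {p2, p3}: f^{-1}(U) = {x44} ∈ τ_X ✓.
  U = {p3, p4}: f^{-1}(U) = {x43, x44} ∈ τ_X ✓.
  U = {p2, p3, p4}: f^{-1}(U) = {x43, x44} ∈ τ_X ✓.
  U = {p1, p2, p3, p4}: f^{-1}(U) = {x43, x44} ∈ τ_X ✓.
Every preimage lies in τ_X, so f IS continuous.


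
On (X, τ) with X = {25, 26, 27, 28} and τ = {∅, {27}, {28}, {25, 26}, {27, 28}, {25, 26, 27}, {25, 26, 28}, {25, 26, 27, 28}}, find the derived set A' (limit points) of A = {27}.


A' = ∅

For each x ∈ X, list the open sets U ∈ τ with x ∈ U, then check whether U ∩ (A ∖ {x}) ≠ ∅ for every such U.
  x = 25: open {25, 26} ∋ x has {25, 26} ∩ (A ∖ {25}) = ∅, so x is NOT a limit point.
  x = 26: open {25, 26} ∋ x has {25, 26} ∩ (A ∖ {26}) = ∅, so x is NOT a limit point.
  x = 27: open {27} ∋ x has {27} ∩ (A ∖ {27}) = ∅, so x is NOT a limit point.
  x = 28: open {28} ∋ x has {28} ∩ (A ∖ {28}) = ∅, so x is NOT a limit point.
Collecting: A' = ∅.


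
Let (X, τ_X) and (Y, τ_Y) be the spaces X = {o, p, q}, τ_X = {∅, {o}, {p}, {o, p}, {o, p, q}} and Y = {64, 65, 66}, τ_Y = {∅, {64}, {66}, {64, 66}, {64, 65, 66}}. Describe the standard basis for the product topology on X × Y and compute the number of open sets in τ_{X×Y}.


Basis B = {∅ × ∅, {o} × {64}, {o} × {66}, {p} × {64}, {p} × {66}, {o} × {64, 66}, {o, p} × {64}, {o, p} × {66}, {p} × {64, 66}, {o} × {64, 65, 66}, {o, p, q} × {64}, {o, p, q} × {66}, {p} × {64, 65, 66}, {o, p} × {64, 66}, {o, p} × {64, 65, 66}, {o, p, q} × {64, 66}, {o, p, q} × {64, 65, 66}}; |τ_{X×Y}| = 48.

Enumerate products U × V with U ∈ τ_X, V ∈ τ_Y (deduplicated):
  ∅ × ∅ = {} (∅)
  {o} × {64} = {(o,64)}
  {o} × {66} = {(o,66)}
  {p} × {64} = {(p,64)}
  {p} × {66} = {(p,66)}
  {o} × {64, 66} = {(o,64), (o,66)}
  {o, p} × {64} = {(o,64), (p,64)}
  {o, p} × {66} = {(o,66), (p,66)}
  {p} × {64, 66} = {(p,64), (p,66)}
  {o} × {64, 65, 66} = {(o,64), (o,65), (o,66)}
  {o, p, q} × {64} = {(o,64), (p,64), (q,64)}
  {o, p, q} × {66} = {(o,66), (p,66), (q,66)}
  {p} × {64, 65, 66} = {(p,64), (p,65), (p,66)}
  {o, p} × {64, 66} = {(o,64), (o,66), (p,64), (p,66)}
  {o, p} × {64, 65, 66} = {(o,64), (o,65), (o,66), (p,64), (p,65), (p,66)}
  {o, p, q} × {64, 66} = {(o,64), (o,66), (p,64), (p,66), (q,64), (q,66)}
  {o, p, q} × {64, 65, 66} = {(o,64), (o,65), (o,66), (p,64), (p,65), (p,66), (q,64), (q,65), (q,66)}
These 17 distinct sets form the basis B.
Close under arbitrary unions to get τ_{X×Y}; counting gives |τ_{X×Y}| = 48.


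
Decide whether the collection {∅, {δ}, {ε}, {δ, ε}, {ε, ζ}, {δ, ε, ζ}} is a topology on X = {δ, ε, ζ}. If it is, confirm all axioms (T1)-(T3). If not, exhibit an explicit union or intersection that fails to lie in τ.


τ IS a topology on X.

Axiom (T1): ∅ ∈ τ? Yes; X ∈ τ? Yes.
Axiom (T2/T3): check pairwise unions and intersections of members of τ.
All pairwise intersections and unions checked — each lies in τ. Therefore τ satisfies (T1), (T2), (T3): it IS a topology on X.


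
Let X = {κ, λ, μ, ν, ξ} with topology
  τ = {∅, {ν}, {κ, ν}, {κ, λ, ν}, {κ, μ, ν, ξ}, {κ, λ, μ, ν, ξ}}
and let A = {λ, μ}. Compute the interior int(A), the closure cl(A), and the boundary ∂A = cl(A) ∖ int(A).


int(A) = ∅, cl(A) = {λ, μ, ξ}, ∂A = {λ, μ, ξ}.

Closed sets in (X, τ) are complements of opens:
  closed(X, τ) = {∅, {λ}, {μ, ξ}, {λ, μ, ξ}, {κ, λ, μ, ξ}, {κ, λ, μ, ν, ξ}}.
int(A) = ⋃ {U ∈ τ : U ⊆ A}. Opens contained in A: ∅.
Taking the union of these: int(A) = ∅.
cl(A) = ⋂ {C closed : A ⊆ C}. Closed sets containing A: {λ, μ, ξ}, {κ, λ, μ, ξ}, {κ, λ, μ, ν, ξ}.
Intersecting these: cl(A) = {λ, μ, ξ}.
∂A = cl(A) ∖ int(A) = {λ, μ, ξ} ∖ ∅ = {λ, μ, ξ}.


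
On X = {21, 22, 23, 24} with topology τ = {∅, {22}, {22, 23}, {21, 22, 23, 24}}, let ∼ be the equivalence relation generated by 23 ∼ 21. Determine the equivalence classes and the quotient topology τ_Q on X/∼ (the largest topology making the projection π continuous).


X/∼ = {[21=23], [22], [24]}; |τ_Q| = 3.

Equivalence classes: [21=23], [22], [24].
Quotient map π: X → X/∼ sends 21 ↦ [21=23], 22 ↦ [22], 23 ↦ [21=23], 24 ↦ [24].
For each subset V ⊆ X/∼, compute π^{-1}(V) ⊆ X and check whether π^{-1}(V) ∈ τ. V is open in τ_Q iff π^{-1}(V) ∈ τ.
  V = {}: π^{-1}(V) = ∅ ∈ τ ✓.
  V = {[21=23]}: π^{-1}(V) = {21, 23} ∉ τ ✗.
  V = {[22]}: π^{-1}(V) = {22} ∈ τ ✓.
  V = {[21=23], [22]}: π^{-1}(V) = {21, 22, 23} ∉ τ ✗.
  V = {[24]}: π^{-1}(V) = {24} ∉ τ ✗.
  V = {[21=23], [24]}: π^{-1}(V) = {21, 23, 24} ∉ τ ✗.
  V = {[22], [24]}: π^{-1}(V) = {22, 24} ∉ τ ✗.
  V = {[21=23], [22], [24]}: π^{-1}(V) = {21, 22, 23, 24} ∈ τ ✓.
Open sets in the quotient: τ_Q = {{}, {[22]}, {[21=23], [22], [24]}} (3 elements).


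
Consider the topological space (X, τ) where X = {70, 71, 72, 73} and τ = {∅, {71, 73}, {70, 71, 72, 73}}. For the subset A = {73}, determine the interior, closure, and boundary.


int(A) = ∅, cl(A) = {70, 71, 72, 73}, ∂A = {70, 71, 72, 73}.

Closed sets in (X, τ) are complements of opens:
  closed(X, τ) = {∅, {70, 72}, {70, 71, 72, 73}}.
int(A) = ⋃ {U ∈ τ : U ⊆ A}. Opens contained in A: ∅.
Taking the union of these: int(A) = ∅.
cl(A) = ⋂ {C closed : A ⊆ C}. Closed sets containing A: {70, 71, 72, 73}.
Intersecting these: cl(A) = {70, 71, 72, 73}.
∂A = cl(A) ∖ int(A) = {70, 71, 72, 73} ∖ ∅ = {70, 71, 72, 73}.


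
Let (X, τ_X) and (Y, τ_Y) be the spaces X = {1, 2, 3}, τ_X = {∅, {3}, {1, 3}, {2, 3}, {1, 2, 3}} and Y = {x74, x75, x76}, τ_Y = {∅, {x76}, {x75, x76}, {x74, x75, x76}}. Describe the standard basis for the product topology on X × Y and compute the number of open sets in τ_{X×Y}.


Basis B = {∅ × ∅, {3} × {x76}, {1, 3} × {x76}, {2, 3} × {x76}, {3} × {x75, x76}, {1, 2, 3} × {x76}, {3} × {x74, x75, x76}, {1, 3} × {x75, x76}, {2, 3} × {x75, x76}, {1, 3} × {x74, x75, x76}, {1, 2, 3} × {x75, x76}, {2, 3} × {x74, x75, x76}, {1, 2, 3} × {x74, x75, x76}}; |τ_{X×Y}| = 30.

Enumerate products U × V with U ∈ τ_X, V ∈ τ_Y (deduplicated):
  ∅ × ∅ = {} (∅)
  {3} × {x76} = {(3,x76)}
  {1, 3} × {x76} = {(1,x76), (3,x76)}
  {2, 3} × {x76} = {(2,x76), (3,x76)}
  {3} × {x75, x76} = {(3,x75), (3,x76)}
  {1, 2, 3} × {x76} = {(1,x76), (2,x76), (3,x76)}
  {3} × {x74, x75, x76} = {(3,x74), (3,x75), (3,x76)}
  {1, 3} × {x75, x76} = {(1,x75), (1,x76), (3,x75), (3,x76)}
  {2, 3} × {x75, x76} = {(2,x75), (2,x76), (3,x75), (3,x76)}
  {1, 3} × {x74, x75, x76} = {(1,x74), (1,x75), (1,x76), (3,x74), (3,x75), (3,x76)}
  {1, 2, 3} × {x75, x76} = {(1,x75), (1,x76), (2,x75), (2,x76), (3,x75), (3,x76)}
  {2, 3} × {x74, x75, x76} = {(2,x74), (2,x75), (2,x76), (3,x74), (3,x75), (3,x76)}
  {1, 2, 3} × {x74, x75, x76} = {(1,x74), (1,x75), (1,x76), (2,x74), (2,x75), (2,x76), (3,x74), (3,x75), (3,x76)}
These 13 distinct sets form the basis B.
Close under arbitrary unions to get τ_{X×Y}; counting gives |τ_{X×Y}| = 30.


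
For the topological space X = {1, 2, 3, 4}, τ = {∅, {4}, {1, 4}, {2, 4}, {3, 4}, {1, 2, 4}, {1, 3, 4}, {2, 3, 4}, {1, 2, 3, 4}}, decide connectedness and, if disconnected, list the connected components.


(X, τ) is connected.

Find clopen sets (U ∈ τ with X ∖ U ∈ τ):
  U = ∅, X ∖ U = {1, 2, 3, 4} — both open, so U is clopen.
  U = {1, 2, 3, 4}, X ∖ U = ∅ — both open, so U is clopen.
Only trivial clopens (∅ and X) exist, so (X, τ) is connected.
Compute connected components by grouping points that agree on all clopens:
  component: {1, 2, 3, 4}


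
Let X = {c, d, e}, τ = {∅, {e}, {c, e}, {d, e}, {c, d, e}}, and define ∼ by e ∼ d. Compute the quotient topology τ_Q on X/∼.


X/∼ = {[c], [d=e]}; |τ_Q| = 3.

Equivalence classes: [c], [d=e].
Quotient map π: X → X/∼ sends c ↦ [c], d ↦ [d=e], e ↦ [d=e].
For each subset V ⊆ X/∼, compute π^{-1}(V) ⊆ X and check whether π^{-1}(V) ∈ τ. V is open in τ_Q iff π^{-1}(V) ∈ τ.
  V = {}: π^{-1}(V) = ∅ ∈ τ ✓.
  V = {[c]}: π^{-1}(V) = {c} ∉ τ ✗.
  V = {[d=e]}: π^{-1}(V) = {d, e} ∈ τ ✓.
  V = {[c], [d=e]}: π^{-1}(V) = {c, d, e} ∈ τ ✓.
Open sets in the quotient: τ_Q = {{}, {[d=e]}, {[c], [d=e]}} (3 elements).


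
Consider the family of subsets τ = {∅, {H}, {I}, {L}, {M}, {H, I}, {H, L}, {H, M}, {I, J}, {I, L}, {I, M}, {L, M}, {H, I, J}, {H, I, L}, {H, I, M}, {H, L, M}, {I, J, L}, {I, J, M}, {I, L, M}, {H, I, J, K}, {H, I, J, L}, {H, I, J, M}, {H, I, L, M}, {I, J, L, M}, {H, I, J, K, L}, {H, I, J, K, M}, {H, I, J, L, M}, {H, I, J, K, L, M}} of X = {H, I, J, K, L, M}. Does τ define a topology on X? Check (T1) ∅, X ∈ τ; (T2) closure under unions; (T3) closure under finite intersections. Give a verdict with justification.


τ IS a topology on X.

Axiom (T1): ∅ ∈ τ? Yes; X ∈ τ? Yes.
Axiom (T2/T3): check pairwise unions and intersections of members of τ.
All pairwise intersections and unions checked — each lies in τ. Therefore τ satisfies (T1), (T2), (T3): it IS a topology on X.


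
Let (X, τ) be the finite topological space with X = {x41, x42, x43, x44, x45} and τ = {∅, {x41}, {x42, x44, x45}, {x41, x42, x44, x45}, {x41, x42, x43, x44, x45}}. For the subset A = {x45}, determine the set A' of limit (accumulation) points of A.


A' = {x42, x43, x44}

For each x ∈ X, list the open sets U ∈ τ with x ∈ U, then check whether U ∩ (A ∖ {x}) ≠ ∅ for every such U.
  x = x41: open {x41} ∋ x has {x41} ∩ (A ∖ {x41}) = ∅, so x is NOT a limit point.
  x = x42: opens ∋ x are {x42, x44, x45}, {x41, x42, x44, x45}, {x41, x42, x43, x44, x45}; each meets A ∖ {x42}, so x IS a limit point.
  x = x43: opens ∋ x are {x41, x42, x43, x44, x45}; each meets A ∖ {x43}, so x IS a limit point.
  x = x44: opens ∋ x are {x42, x44, x45}, {x41, x42, x44, x45}, {x41, x42, x43, x44, x45}; each meets A ∖ {x44}, so x IS a limit point.
  x = x45: open {x42, x44, x45} ∋ x has {x42, x44, x45} ∩ (A ∖ {x45}) = ∅, so x is NOT a limit point.
Collecting: A' = {x42, x43, x44}.


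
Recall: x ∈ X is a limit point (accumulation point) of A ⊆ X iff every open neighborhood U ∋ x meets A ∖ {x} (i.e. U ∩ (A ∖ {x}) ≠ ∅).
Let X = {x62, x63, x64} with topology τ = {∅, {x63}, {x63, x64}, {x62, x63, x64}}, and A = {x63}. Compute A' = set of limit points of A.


A' = {x62, x64}

For each x ∈ X, list the open sets U ∈ τ with x ∈ U, then check whether U ∩ (A ∖ {x}) ≠ ∅ for every such U.
  x = x62: opens ∋ x are {x62, x63, x64}; each meets A ∖ {x62}, so x IS a limit point.
  x = x63: open {x63} ∋ x has {x63} ∩ (A ∖ {x63}) = ∅, so x is NOT a limit point.
  x = x64: opens ∋ x are {x63, x64}, {x62, x63, x64}; each meets A ∖ {x64}, so x IS a limit point.
Collecting: A' = {x62, x64}.


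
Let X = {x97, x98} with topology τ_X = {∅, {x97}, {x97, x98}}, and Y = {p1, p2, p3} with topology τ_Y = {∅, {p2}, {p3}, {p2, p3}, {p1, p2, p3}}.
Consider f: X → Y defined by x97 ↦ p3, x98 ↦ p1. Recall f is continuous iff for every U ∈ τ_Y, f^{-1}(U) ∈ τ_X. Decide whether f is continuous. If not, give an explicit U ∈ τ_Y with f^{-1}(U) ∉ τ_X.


f IS continuous.

Compute f^{-1}(U) for each U ∈ τ_Y:
  U = ∅: f^{-1}(U) = ∅ ∈ τ_X ✓.
  U = {p2}: f^{-1}(U) = ∅ ∈ τ_X ✓.
  U = {p3}: f^{-1}(U) = {x97} ∈ τ_X ✓.
  U = {p2, p3}: f^{-1}(U) = {x97} ∈ τ_X ✓.
  U = {p1, p2, p3}: f^{-1}(U) = {x97, x98} ∈ τ_X ✓.
Every preimage lies in τ_X, so f IS continuous.


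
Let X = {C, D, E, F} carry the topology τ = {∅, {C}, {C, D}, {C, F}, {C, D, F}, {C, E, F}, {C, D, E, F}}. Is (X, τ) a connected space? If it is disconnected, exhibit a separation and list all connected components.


(X, τ) is connected.

Find clopen sets (U ∈ τ with X ∖ U ∈ τ):
  U = ∅, X ∖ U = {C, D, E, F} — both open, so U is clopen.
  U = {C, D, E, F}, X ∖ U = ∅ — both open, so U is clopen.
Only trivial clopens (∅ and X) exist, so (X, τ) is connected.
Compute connected components by grouping points that agree on all clopens:
  component: {C, D, E, F}


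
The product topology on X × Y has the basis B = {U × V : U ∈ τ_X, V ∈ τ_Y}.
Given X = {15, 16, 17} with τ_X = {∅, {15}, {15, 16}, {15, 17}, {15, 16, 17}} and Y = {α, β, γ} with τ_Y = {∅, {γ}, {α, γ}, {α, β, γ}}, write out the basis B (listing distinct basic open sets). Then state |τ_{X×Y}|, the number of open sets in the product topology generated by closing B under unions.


Basis B = {∅ × ∅, {15} × {γ}, {15} × {α, γ}, {15, 16} × {γ}, {15, 17} × {γ}, {15} × {α, β, γ}, {15, 16, 17} × {γ}, {15, 16} × {α, γ}, {15, 17} × {α, γ}, {15, 16} × {α, β, γ}, {15, 17} × {α, β, γ}, {15, 16, 17} × {α, γ}, {15, 16, 17} × {α, β, γ}}; |τ_{X×Y}| = 30.

Enumerate products U × V with U ∈ τ_X, V ∈ τ_Y (deduplicated):
  ∅ × ∅ = {} (∅)
  {15} × {γ} = {(15,γ)}
  {15} × {α, γ} = {(15,α), (15,γ)}
  {15, 16} × {γ} = {(15,γ), (16,γ)}
  {15, 17} × {γ} = {(15,γ), (17,γ)}
  {15} × {α, β, γ} = {(15,α), (15,β), (15,γ)}
  {15, 16, 17} × {γ} = {(15,γ), (16,γ), (17,γ)}
  {15, 16} × {α, γ} = {(15,α), (15,γ), (16,α), (16,γ)}
  {15, 17} × {α, γ} = {(15,α), (15,γ), (17,α), (17,γ)}
  {15, 16} × {α, β, γ} = {(15,α), (15,β), (15,γ), (16,α), (16,β), (16,γ)}
  {15, 17} × {α, β, γ} = {(15,α), (15,β), (15,γ), (17,α), (17,β), (17,γ)}
  {15, 16, 17} × {α, γ} = {(15,α), (15,γ), (16,α), (16,γ), (17,α), (17,γ)}
  {15, 16, 17} × {α, β, γ} = {(15,α), (15,β), (15,γ), (16,α), (16,β), (16,γ), (17,α), (17,β), (17,γ)}
These 13 distinct sets form the basis B.
Close under arbitrary unions to get τ_{X×Y}; counting gives |τ_{X×Y}| = 30.


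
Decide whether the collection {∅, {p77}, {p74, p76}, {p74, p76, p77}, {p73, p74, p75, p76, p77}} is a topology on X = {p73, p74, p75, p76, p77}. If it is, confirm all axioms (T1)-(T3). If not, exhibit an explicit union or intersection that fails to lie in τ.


τ IS a topology on X.

Axiom (T1): ∅ ∈ τ? Yes; X ∈ τ? Yes.
Axiom (T2/T3): check pairwise unions and intersections of members of τ.
All pairwise intersections and unions checked — each lies in τ. Therefore τ satisfies (T1), (T2), (T3): it IS a topology on X.


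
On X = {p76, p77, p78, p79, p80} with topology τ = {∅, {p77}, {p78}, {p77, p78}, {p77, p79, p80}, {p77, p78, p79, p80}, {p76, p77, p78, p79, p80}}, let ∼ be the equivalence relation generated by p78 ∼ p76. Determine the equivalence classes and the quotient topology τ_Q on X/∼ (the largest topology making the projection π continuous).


X/∼ = {[p76=p78], [p77], [p79], [p80]}; |τ_Q| = 4.

Equivalence classes: [p76=p78], [p77], [p79], [p80].
Quotient map π: X → X/∼ sends p76 ↦ [p76=p78], p77 ↦ [p77], p78 ↦ [p76=p78], p79 ↦ [p79], p80 ↦ [p80].
For each subset V ⊆ X/∼, compute π^{-1}(V) ⊆ X and check whether π^{-1}(V) ∈ τ. V is open in τ_Q iff π^{-1}(V) ∈ τ.
  V = {}: π^{-1}(V) = ∅ ∈ τ ✓.
  V = {[p76=p78]}: π^{-1}(V) = {p76, p78} ∉ τ ✗.
  V = {[p77]}: π^{-1}(V) = {p77} ∈ τ ✓.
  V = {[p76=p78], [p77]}: π^{-1}(V) = {p76, p77, p78} ∉ τ ✗.
  V = {[p79]}: π^{-1}(V) = {p79} ∉ τ ✗.
  V = {[p76=p78], [p79]}: π^{-1}(V) = {p76, p78, p79} ∉ τ ✗.
  V = {[p77], [p79]}: π^{-1}(V) = {p77, p79} ∉ τ ✗.
  V = {[p76=p78], [p77], [p79]}: π^{-1}(V) = {p76, p77, p78, p79} ∉ τ ✗.
  V = {[p80]}: π^{-1}(V) = {p80} ∉ τ ✗.
  V = {[p76=p78], [p80]}: π^{-1}(V) = {p76, p78, p80} ∉ τ ✗.
  V = {[p77], [p80]}: π^{-1}(V) = {p77, p80} ∉ τ ✗.
  V = {[p76=p78], [p77], [p80]}: π^{-1}(V) = {p76, p77, p78, p80} ∉ τ ✗.
  V = {[p79], [p80]}: π^{-1}(V) = {p79, p80} ∉ τ ✗.
  V = {[p76=p78], [p79], [p80]}: π^{-1}(V) = {p76, p78, p79, p80} ∉ τ ✗.
  V = {[p77], [p79], [p80]}: π^{-1}(V) = {p77, p79, p80} ∈ τ ✓.
  V = {[p76=p78], [p77], [p79], [p80]}: π^{-1}(V) = {p76, p77, p78, p79, p80} ∈ τ ✓.
Open sets in the quotient: τ_Q = {{}, {[p77]}, {[p77], [p79], [p80]}, {[p76=p78], [p77], [p79], [p80]}} (4 elements).


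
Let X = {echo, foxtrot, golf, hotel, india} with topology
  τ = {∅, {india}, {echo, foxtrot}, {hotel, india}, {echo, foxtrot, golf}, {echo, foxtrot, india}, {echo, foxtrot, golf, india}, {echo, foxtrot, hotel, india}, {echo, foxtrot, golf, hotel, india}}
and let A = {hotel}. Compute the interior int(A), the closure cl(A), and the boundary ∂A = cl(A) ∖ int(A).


int(A) = ∅, cl(A) = {hotel}, ∂A = {hotel}.

Closed sets in (X, τ) are complements of opens:
  closed(X, τ) = {∅, {golf}, {hotel}, {golf, hotel}, {hotel, india}, {echo, foxtrot, golf}, {golf, hotel, india}, {echo, foxtrot, golf, hotel}, {echo, foxtrot, golf, hotel, india}}.
int(A) = ⋃ {U ∈ τ : U ⊆ A}. Opens contained in A: ∅.
Taking the union of these: int(A) = ∅.
cl(A) = ⋂ {C closed : A ⊆ C}. Closed sets containing A: {hotel}, {golf, hotel}, {hotel, india}, {golf, hotel, india}, {echo, foxtrot, golf, hotel}, {echo, foxtrot, golf, hotel, india}.
Intersecting these: cl(A) = {hotel}.
∂A = cl(A) ∖ int(A) = {hotel} ∖ ∅ = {hotel}.


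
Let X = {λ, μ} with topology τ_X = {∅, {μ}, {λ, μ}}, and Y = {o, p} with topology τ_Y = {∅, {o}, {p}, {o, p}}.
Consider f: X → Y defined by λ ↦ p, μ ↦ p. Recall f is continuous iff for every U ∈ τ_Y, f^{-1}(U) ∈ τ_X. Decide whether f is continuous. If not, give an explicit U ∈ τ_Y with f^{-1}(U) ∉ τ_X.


f IS continuous.

Compute f^{-1}(U) for each U ∈ τ_Y:
  U = ∅: f^{-1}(U) = ∅ ∈ τ_X ✓.
  U = {o}: f^{-1}(U) = ∅ ∈ τ_X ✓.
  U = {p}: f^{-1}(U) = {λ, μ} ∈ τ_X ✓.
  U = {o, p}: f^{-1}(U) = {λ, μ} ∈ τ_X ✓.
Every preimage lies in τ_X, so f IS continuous.


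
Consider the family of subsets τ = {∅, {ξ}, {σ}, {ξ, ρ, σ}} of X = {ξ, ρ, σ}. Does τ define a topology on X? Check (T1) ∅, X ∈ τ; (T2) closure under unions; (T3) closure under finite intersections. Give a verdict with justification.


τ is NOT a topology on X.

Axiom (T1): ∅ ∈ τ? Yes; X ∈ τ? Yes.
Axiom (T2/T3): check pairwise unions and intersections of members of τ.
Counterexample for (T2): {ξ} ∪ {σ} = {ξ, σ} ∉ τ. Therefore τ is NOT a topology.


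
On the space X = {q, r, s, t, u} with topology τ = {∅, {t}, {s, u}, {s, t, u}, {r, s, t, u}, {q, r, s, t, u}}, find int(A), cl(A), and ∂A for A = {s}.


int(A) = ∅, cl(A) = {q, r, s, u}, ∂A = {q, r, s, u}.

Closed sets in (X, τ) are complements of opens:
  closed(X, τ) = {∅, {q}, {q, r}, {q, r, t}, {q, r, s, u}, {q, r, s, t, u}}.
int(A) = ⋃ {U ∈ τ : U ⊆ A}. Opens contained in A: ∅.
Taking the union of these: int(A) = ∅.
cl(A) = ⋂ {C closed : A ⊆ C}. Closed sets containing A: {q, r, s, u}, {q, r, s, t, u}.
Intersecting these: cl(A) = {q, r, s, u}.
∂A = cl(A) ∖ int(A) = {q, r, s, u} ∖ ∅ = {q, r, s, u}.


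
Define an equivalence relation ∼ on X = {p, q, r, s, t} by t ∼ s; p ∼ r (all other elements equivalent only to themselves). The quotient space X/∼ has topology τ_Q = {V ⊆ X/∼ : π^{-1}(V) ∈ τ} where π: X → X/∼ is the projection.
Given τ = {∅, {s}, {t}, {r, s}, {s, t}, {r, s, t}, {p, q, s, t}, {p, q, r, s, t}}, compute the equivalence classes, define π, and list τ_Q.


X/∼ = {[p=r], [q], [s=t]}; |τ_Q| = 3.

Equivalence classes: [p=r], [q], [s=t].
Quotient map π: X → X/∼ sends p ↦ [p=r], q ↦ [q], r ↦ [p=r], s ↦ [s=t], t ↦ [s=t].
For each subset V ⊆ X/∼, compute π^{-1}(V) ⊆ X and check whether π^{-1}(V) ∈ τ. V is open in τ_Q iff π^{-1}(V) ∈ τ.
  V = {}: π^{-1}(V) = ∅ ∈ τ ✓.
  V = {[p=r]}: π^{-1}(V) = {p, r} ∉ τ ✗.
  V = {[q]}: π^{-1}(V) = {q} ∉ τ ✗.
  V = {[p=r], [q]}: π^{-1}(V) = {p, q, r} ∉ τ ✗.
  V = {[s=t]}: π^{-1}(V) = {s, t} ∈ τ ✓.
  V = {[p=r], [s=t]}: π^{-1}(V) = {p, r, s, t} ∉ τ ✗.
  V = {[q], [s=t]}: π^{-1}(V) = {q, s, t} ∉ τ ✗.
  V = {[p=r], [q], [s=t]}: π^{-1}(V) = {p, q, r, s, t} ∈ τ ✓.
Open sets in the quotient: τ_Q = {{}, {[s=t]}, {[p=r], [q], [s=t]}} (3 elements).


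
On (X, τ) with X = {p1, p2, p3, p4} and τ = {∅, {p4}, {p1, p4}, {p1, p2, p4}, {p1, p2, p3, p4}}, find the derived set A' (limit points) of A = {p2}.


A' = {p3}

For each x ∈ X, list the open sets U ∈ τ with x ∈ U, then check whether U ∩ (A ∖ {x}) ≠ ∅ for every such U.
  x = p1: open {p1, p4} ∋ x has {p1, p4} ∩ (A ∖ {p1}) = ∅, so x is NOT a limit point.
  x = p2: open {p1, p2, p4} ∋ x has {p1, p2, p4} ∩ (A ∖ {p2}) = ∅, so x is NOT a limit point.
  x = p3: opens ∋ x are {p1, p2, p3, p4}; each meets A ∖ {p3}, so x IS a limit point.
  x = p4: open {p4} ∋ x has {p4} ∩ (A ∖ {p4}) = ∅, so x is NOT a limit point.
Collecting: A' = {p3}.


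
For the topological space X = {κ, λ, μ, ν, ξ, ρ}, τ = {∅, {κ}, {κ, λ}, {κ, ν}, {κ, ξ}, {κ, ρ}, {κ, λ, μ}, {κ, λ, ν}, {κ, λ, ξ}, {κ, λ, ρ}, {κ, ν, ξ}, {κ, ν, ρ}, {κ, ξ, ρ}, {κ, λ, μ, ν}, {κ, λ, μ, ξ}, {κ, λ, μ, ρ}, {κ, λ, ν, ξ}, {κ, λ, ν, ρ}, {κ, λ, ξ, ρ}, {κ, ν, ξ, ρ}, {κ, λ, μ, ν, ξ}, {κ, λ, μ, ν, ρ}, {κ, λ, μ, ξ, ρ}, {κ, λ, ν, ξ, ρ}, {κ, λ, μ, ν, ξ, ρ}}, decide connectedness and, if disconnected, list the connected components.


(X, τ) is connected.

Find clopen sets (U ∈ τ with X ∖ U ∈ τ):
  U = ∅, X ∖ U = {κ, λ, μ, ν, ξ, ρ} — both open, so U is clopen.
  U = {κ, λ, μ, ν, ξ, ρ}, X ∖ U = ∅ — both open, so U is clopen.
Only trivial clopens (∅ and X) exist, so (X, τ) is connected.
Compute connected components by grouping points that agree on all clopens:
  component: {κ, λ, μ, ν, ξ, ρ}


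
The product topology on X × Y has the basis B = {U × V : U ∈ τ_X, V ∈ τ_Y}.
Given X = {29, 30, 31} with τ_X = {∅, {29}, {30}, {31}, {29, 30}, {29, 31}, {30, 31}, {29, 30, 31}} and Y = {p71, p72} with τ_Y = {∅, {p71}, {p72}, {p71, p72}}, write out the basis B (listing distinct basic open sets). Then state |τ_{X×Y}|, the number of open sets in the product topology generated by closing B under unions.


Basis B = {∅ × ∅, {29} × {p71}, {29} × {p72}, {30} × {p71}, {30} × {p72}, {31} × {p71}, {31} × {p72}, {29} × {p71, p72}, {29, 30} × {p71}, {29, 31} × {p71}, {29, 30} × {p72}, {29, 31} × {p72}, {30} × {p71, p72}, {30, 31} × {p71}, {30, 31} × {p72}, {31} × {p71, p72}, {29, 30, 31} × {p71}, {29, 30, 31} × {p72}, {29, 30} × {p71, p72}, {29, 31} × {p71, p72}, {30, 31} × {p71, p72}, {29, 30, 31} × {p71, p72}}; |τ_{X×Y}| = 64.

Enumerate products U × V with U ∈ τ_X, V ∈ τ_Y (deduplicated):
  ∅ × ∅ = {} (∅)
  {29} × {p71} = {(29,p71)}
  {29} × {p72} = {(29,p72)}
  {30} × {p71} = {(30,p71)}
  {30} × {p72} = {(30,p72)}
  {31} × {p71} = {(31,p71)}
  {31} × {p72} = {(31,p72)}
  {29} × {p71, p72} = {(29,p71), (29,p72)}
  {29, 30} × {p71} = {(29,p71), (30,p71)}
  {29, 31} × {p71} = {(29,p71), (31,p71)}
  {29, 30} × {p72} = {(29,p72), (30,p72)}
  {29, 31} × {p72} = {(29,p72), (31,p72)}
  {30} × {p71, p72} = {(30,p71), (30,p72)}
  {30, 31} × {p71} = {(30,p71), (31,p71)}
  {30, 31} × {p72} = {(30,p72), (31,p72)}
  {31} × {p71, p72} = {(31,p71), (31,p72)}
  {29, 30, 31} × {p71} = {(29,p71), (30,p71), (31,p71)}
  {29, 30, 31} × {p72} = {(29,p72), (30,p72), (31,p72)}
  {29, 30} × {p71, p72} = {(29,p71), (29,p72), (30,p71), (30,p72)}
  {29, 31} × {p71, p72} = {(29,p71), (29,p72), (31,p71), (31,p72)}
  {30, 31} × {p71, p72} = {(30,p71), (30,p72), (31,p71), (31,p72)}
  {29, 30, 31} × {p71, p72} = {(29,p71), (29,p72), (30,p71), (30,p72), (31,p71), (31,p72)}
These 22 distinct sets form the basis B.
Close under arbitrary unions to get τ_{X×Y}; counting gives |τ_{X×Y}| = 64.


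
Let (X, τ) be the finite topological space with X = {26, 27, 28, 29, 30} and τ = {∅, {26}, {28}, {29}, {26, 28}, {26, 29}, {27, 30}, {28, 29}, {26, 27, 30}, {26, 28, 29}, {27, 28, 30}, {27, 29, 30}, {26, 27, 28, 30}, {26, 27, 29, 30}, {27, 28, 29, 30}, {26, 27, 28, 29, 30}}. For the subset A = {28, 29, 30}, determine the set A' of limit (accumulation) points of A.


A' = {27}

For each x ∈ X, list the open sets U ∈ τ with x ∈ U, then check whether U ∩ (A ∖ {x}) ≠ ∅ for every such U.
  x = 26: open {26} ∋ x has {26} ∩ (A ∖ {26}) = ∅, so x is NOT a limit point.
  x = 27: opens ∋ x are {27, 30}, {26, 27, 30}, {27, 28, 30}, {27, 29, 30}, {26, 27, 28, 30}, {26, 27, 29, 30}, {27, 28, 29, 30}, {26, 27, 28, 29, 30}; each meets A ∖ {27}, so x IS a limit point.
  x = 28: open {28} ∋ x has {28} ∩ (A ∖ {28}) = ∅, so x is NOT a limit point.
  x = 29: open {29} ∋ x has {29} ∩ (A ∖ {29}) = ∅, so x is NOT a limit point.
  x = 30: open {27, 30} ∋ x has {27, 30} ∩ (A ∖ {30}) = ∅, so x is NOT a limit point.
Collecting: A' = {27}.


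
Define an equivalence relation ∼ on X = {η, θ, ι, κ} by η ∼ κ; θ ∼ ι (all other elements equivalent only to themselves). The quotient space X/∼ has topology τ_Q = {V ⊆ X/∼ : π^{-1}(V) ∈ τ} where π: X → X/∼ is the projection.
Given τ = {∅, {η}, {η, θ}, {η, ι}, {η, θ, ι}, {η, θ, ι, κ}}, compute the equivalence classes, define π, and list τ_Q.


X/∼ = {[η=κ], [θ=ι]}; |τ_Q| = 2.

Equivalence classes: [η=κ], [θ=ι].
Quotient map π: X → X/∼ sends η ↦ [η=κ], θ ↦ [θ=ι], ι ↦ [θ=ι], κ ↦ [η=κ].
For each subset V ⊆ X/∼, compute π^{-1}(V) ⊆ X and check whether π^{-1}(V) ∈ τ. V is open in τ_Q iff π^{-1}(V) ∈ τ.
  V = {}: π^{-1}(V) = ∅ ∈ τ ✓.
  V = {[η=κ]}: π^{-1}(V) = {η, κ} ∉ τ ✗.
  V = {[θ=ι]}: π^{-1}(V) = {θ, ι} ∉ τ ✗.
  V = {[η=κ], [θ=ι]}: π^{-1}(V) = {η, θ, ι, κ} ∈ τ ✓.
Open sets in the quotient: τ_Q = {{}, {[η=κ], [θ=ι]}} (2 elements).


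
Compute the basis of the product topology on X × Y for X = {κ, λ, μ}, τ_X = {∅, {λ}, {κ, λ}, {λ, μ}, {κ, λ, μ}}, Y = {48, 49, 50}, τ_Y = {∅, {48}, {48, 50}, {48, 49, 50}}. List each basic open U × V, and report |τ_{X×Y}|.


Basis B = {∅ × ∅, {λ} × {48}, {κ, λ} × {48}, {λ} × {48, 50}, {λ, μ} × {48}, {κ, λ, μ} × {48}, {λ} × {48, 49, 50}, {κ, λ} × {48, 50}, {λ, μ} × {48, 50}, {κ, λ} × {48, 49, 50}, {κ, λ, μ} × {48, 50}, {λ, μ} × {48, 49, 50}, {κ, λ, μ} × {48, 49, 50}}; |τ_{X×Y}| = 30.

Enumerate products U × V with U ∈ τ_X, V ∈ τ_Y (deduplicated):
  ∅ × ∅ = {} (∅)
  {λ} × {48} = {(λ,48)}
  {κ, λ} × {48} = {(κ,48), (λ,48)}
  {λ} × {48, 50} = {(λ,48), (λ,50)}
  {λ, μ} × {48} = {(λ,48), (μ,48)}
  {κ, λ, μ} × {48} = {(κ,48), (λ,48), (μ,48)}
  {λ} × {48, 49, 50} = {(λ,48), (λ,49), (λ,50)}
  {κ, λ} × {48, 50} = {(κ,48), (κ,50), (λ,48), (λ,50)}
  {λ, μ} × {48, 50} = {(λ,48), (λ,50), (μ,48), (μ,50)}
  {κ, λ} × {48, 49, 50} = {(κ,48), (κ,49), (κ,50), (λ,48), (λ,49), (λ,50)}
  {κ, λ, μ} × {48, 50} = {(κ,48), (κ,50), (λ,48), (λ,50), (μ,48), (μ,50)}
  {λ, μ} × {48, 49, 50} = {(λ,48), (λ,49), (λ,50), (μ,48), (μ,49), (μ,50)}
  {κ, λ, μ} × {48, 49, 50} = {(κ,48), (κ,49), (κ,50), (λ,48), (λ,49), (λ,50), (μ,48), (μ,49), (μ,50)}
These 13 distinct sets form the basis B.
Close under arbitrary unions to get τ_{X×Y}; counting gives |τ_{X×Y}| = 30.


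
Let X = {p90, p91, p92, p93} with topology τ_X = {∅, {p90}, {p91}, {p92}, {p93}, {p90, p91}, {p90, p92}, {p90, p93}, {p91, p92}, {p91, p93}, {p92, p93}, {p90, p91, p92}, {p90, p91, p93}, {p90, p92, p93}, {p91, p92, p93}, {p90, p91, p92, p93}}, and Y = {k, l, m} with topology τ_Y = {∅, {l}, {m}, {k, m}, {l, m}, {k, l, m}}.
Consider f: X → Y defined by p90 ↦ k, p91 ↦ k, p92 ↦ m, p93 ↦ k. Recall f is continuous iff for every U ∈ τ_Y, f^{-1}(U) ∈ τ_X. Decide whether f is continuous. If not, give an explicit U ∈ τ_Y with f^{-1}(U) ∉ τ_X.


f IS continuous.

Compute f^{-1}(U) for each U ∈ τ_Y:
  U = ∅: f^{-1}(U) = ∅ ∈ τ_X ✓.
  U = {l}: f^{-1}(U) = ∅ ∈ τ_X ✓.
  U = {m}: f^{-1}(U) = {p92} ∈ τ_X ✓.
  U = {k, m}: f^{-1}(U) = {p90, p91, p92, p93} ∈ τ_X ✓.
  U = {l, m}: f^{-1}(U) = {p92} ∈ τ_X ✓.
  U = {k, l, m}: f^{-1}(U) = {p90, p91, p92, p93} ∈ τ_X ✓.
Every preimage lies in τ_X, so f IS continuous.


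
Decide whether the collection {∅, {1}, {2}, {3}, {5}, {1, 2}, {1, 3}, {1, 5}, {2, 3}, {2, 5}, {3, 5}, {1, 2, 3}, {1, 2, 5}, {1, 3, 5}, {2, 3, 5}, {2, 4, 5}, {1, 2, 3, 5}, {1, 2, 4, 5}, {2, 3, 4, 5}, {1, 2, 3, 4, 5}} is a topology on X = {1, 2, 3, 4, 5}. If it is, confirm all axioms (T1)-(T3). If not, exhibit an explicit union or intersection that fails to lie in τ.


τ IS a topology on X.

Axiom (T1): ∅ ∈ τ? Yes; X ∈ τ? Yes.
Axiom (T2/T3): check pairwise unions and intersections of members of τ.
All pairwise intersections and unions checked — each lies in τ. Therefore τ satisfies (T1), (T2), (T3): it IS a topology on X.


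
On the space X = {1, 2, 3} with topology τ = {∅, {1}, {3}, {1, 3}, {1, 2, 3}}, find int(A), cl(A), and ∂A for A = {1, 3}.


int(A) = {1, 3}, cl(A) = {1, 2, 3}, ∂A = {2}.

Closed sets in (X, τ) are complements of opens:
  closed(X, τ) = {∅, {2}, {1, 2}, {2, 3}, {1, 2, 3}}.
int(A) = ⋃ {U ∈ τ : U ⊆ A}. Opens contained in A: ∅, {1}, {3}, {1, 3}.
Taking the union of these: int(A) = {1, 3}.
cl(A) = ⋂ {C closed : A ⊆ C}. Closed sets containing A: {1, 2, 3}.
Intersecting these: cl(A) = {1, 2, 3}.
∂A = cl(A) ∖ int(A) = {1, 2, 3} ∖ {1, 3} = {2}.
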